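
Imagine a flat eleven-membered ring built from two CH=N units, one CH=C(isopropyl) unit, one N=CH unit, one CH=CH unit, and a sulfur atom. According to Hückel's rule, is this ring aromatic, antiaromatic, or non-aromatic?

Antiaromatic

The p orbitals form a continuous loop: every atom in a ring double bond is sp² and brings one electron to the p orbital; each sp² =N– keeps its lone pair in-plane and puts one electron into the π system; the sulfur donates one lone pair from its p orbital. The ring is fully conjugated.
Tallying contributions gives 5 × 2 = 10 from the double-bond units + 2 from the S atom = 12.
12 = 4(3); a planar, fully conjugated 4n system is antiaromatic.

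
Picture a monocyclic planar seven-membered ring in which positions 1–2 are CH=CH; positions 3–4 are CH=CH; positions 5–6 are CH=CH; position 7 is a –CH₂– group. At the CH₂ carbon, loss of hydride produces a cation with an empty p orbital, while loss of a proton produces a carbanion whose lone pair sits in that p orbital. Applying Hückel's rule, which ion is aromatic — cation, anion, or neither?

Once that carbon is sp², every ring atom has a p orbital and both ions are fully conjugated.
Cation: 3 × 2 + 0 = 6 π electrons → 4(1)+2, aromatic.
Anion: 3 × 2 + 2 = 8 π electrons → 4(2), antiaromatic.

The cation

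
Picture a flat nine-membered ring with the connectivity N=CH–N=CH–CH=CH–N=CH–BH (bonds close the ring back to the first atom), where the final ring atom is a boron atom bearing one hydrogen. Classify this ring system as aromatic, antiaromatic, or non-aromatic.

All ring atoms are sp² and supply a p orbital to the ring (each doubly-bonded ring atom is sp² with one p-orbital electron; each sp² =N– keeps its lone pair in-plane and puts one electron into the π system; the boron has an empty p orbital); the conjugation is uninterrupted.
Adding the contributions, 4 × 2 = 8 from the double-bond units + 0 from the BH atom = 8.
With 8 = 4·2 π electrons, Hückel's rule classifies the planar ring as antiaromatic.

Antiaromatic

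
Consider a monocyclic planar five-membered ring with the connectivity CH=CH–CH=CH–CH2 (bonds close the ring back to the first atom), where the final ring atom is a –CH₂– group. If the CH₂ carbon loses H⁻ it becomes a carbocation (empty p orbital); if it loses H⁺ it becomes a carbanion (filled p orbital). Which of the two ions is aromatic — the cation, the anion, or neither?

The anion

In both ions every ring atom is sp² and contributes a p orbital, so both rings are fully conjugated.
Cation: 2 × 2 + 0 = 4 π electrons → 4(1), antiaromatic.
Anion: 2 × 2 + 2 = 6 π electrons → 4(1)+2, aromatic.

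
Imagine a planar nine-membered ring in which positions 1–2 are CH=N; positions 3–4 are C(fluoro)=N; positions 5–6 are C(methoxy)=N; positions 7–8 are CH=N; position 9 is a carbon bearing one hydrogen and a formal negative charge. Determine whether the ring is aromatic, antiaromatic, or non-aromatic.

Aromatic

All ring atoms are sp² and supply a p orbital to the ring (every atom in a ring double bond is sp² and brings one electron to the p orbital; each sp² =N– keeps its lone pair in-plane and puts one electron into the π system; the carbanion's lone pair occupies the p orbital); the conjugation is uninterrupted.
Tallying contributions gives 4 × 2 = 8 from the double-bond units + 2 from the CH(-) atom = 10.
That gives a 4n+2 count (10, n = 2).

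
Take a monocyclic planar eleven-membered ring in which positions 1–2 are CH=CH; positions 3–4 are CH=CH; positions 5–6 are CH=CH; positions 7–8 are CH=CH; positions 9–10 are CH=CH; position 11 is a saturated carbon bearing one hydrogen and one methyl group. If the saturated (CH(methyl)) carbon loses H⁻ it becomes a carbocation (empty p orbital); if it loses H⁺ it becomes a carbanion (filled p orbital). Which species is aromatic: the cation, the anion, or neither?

Both ions have a continuous loop of p orbitals — each ring atom is sp².
Cation: 5 × 2 + 0 = 10 π electrons → 4(2)+2, aromatic.
Anion: 5 × 2 + 2 = 12 π electrons → 4(3), antiaromatic.

The cation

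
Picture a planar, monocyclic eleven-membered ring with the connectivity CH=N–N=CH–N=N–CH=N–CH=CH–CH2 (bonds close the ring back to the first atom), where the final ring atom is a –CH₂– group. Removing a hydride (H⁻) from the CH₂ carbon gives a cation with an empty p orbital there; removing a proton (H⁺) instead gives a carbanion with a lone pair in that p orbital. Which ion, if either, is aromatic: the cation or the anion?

The cation

In both ions every ring atom is sp² and contributes a p orbital, so both rings are fully conjugated.
Cation: 5 × 2 + 0 = 10 π electrons → 4(2)+2, aromatic.
Anion: 5 × 2 + 2 = 12 π electrons → 4(3), antiaromatic.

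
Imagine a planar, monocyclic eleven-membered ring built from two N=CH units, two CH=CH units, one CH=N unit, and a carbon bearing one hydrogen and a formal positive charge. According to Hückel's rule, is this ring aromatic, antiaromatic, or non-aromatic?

Check conjugation: every atom in a ring double bond is sp² and brings one electron to the p orbital; each sp² =N– keeps its lone pair in-plane and puts one electron into the π system; the carbocation has an empty p orbital — every position has a p orbital, so the cyclic π system is continuous.
π-electron count: 5 × 2 = 10 from the double-bond units + 0 from the CH(+) atom = 10.
With 10 π electrons (n = 2), the Hückel 4n+2 condition holds.

Aromatic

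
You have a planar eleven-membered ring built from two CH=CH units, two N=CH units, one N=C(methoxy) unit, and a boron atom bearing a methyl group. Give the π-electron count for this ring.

All ring atoms are sp² and supply a p orbital to the ring (the double-bond atoms are sp², each contributing one p electron; the doubly-bonded nitrogens are pyridine-type — their lone pairs lie in the ring plane, leaving one electron in the p orbital; the boron has an empty p orbital); the conjugation is uninterrupted.
Tallying contributions gives 5 × 2 = 10 from the double-bond units + 0 from the B(methyl) atom = 10.

10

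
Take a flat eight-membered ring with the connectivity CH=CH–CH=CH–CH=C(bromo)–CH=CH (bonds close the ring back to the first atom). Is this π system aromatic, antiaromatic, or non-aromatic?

Antiaromatic

All ring atoms are sp² and supply a p orbital to the ring (the double-bond atoms are sp², each contributing one p electron); the conjugation is uninterrupted.
Adding the contributions, 4 × 2 = 8 from the 4 double-bond units.
8 is a 4n count (n = 2), so the planar conjugated ring is antiaromatic.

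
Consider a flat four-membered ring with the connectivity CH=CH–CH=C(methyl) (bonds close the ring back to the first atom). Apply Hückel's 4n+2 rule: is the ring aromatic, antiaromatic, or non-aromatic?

Antiaromatic

The p orbitals form a continuous loop: the double-bond atoms are sp², each contributing one p electron. The ring is fully conjugated.
Counting π electrons: 2 × 2 = 4 from the 2 double-bond units.
4 = 4(1); a planar, fully conjugated 4n system is antiaromatic.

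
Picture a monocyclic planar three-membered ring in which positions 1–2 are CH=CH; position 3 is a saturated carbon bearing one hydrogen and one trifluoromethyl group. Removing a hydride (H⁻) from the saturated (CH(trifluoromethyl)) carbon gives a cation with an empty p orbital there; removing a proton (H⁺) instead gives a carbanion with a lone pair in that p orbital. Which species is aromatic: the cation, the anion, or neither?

The cation

In either ion the ring is fully conjugated: every atom, including the new sp² carbon, supplies a p orbital.
Cation: 1 × 2 + 0 = 2 π electrons → 4(0)+2, aromatic.
Anion: 1 × 2 + 2 = 4 π electrons → 4(1), antiaromatic.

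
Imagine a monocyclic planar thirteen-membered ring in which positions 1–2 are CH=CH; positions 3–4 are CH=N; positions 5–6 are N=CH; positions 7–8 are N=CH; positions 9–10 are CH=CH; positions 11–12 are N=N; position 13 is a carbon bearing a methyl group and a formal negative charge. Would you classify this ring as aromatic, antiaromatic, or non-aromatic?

Aromatic

Every ring atom contributes a p orbital perpendicular to the ring (each doubly-bonded ring atom is sp² with one p-orbital electron; each sp² =N– keeps its lone pair in-plane and puts one electron into the π system; the carbanion's lone pair occupies the p orbital), so the π system is cyclic and fully conjugated.
Adding the contributions, 6 × 2 = 12 from the double-bond units + 2 from the C(methyl)(-) atom = 14.
Since 14 = 4·3 + 2, the ring meets the 4n+2 criterion.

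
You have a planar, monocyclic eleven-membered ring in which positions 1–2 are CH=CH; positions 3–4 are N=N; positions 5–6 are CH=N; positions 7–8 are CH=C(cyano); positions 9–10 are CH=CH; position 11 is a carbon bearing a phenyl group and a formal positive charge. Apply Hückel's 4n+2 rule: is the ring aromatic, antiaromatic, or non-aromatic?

Every ring atom contributes a p orbital perpendicular to the ring (every atom in a ring double bond is sp² and brings one electron to the p orbital; each =N– nitrogen is pyridine-type (lone pair in the sp² plane, one electron in the p orbital); the carbocation has an empty p orbital), so the π system is cyclic and fully conjugated.
Adding the contributions, 5 × 2 = 10 from the double-bond units + 0 from the C(phenyl)(+) atom = 10.
With 10 π electrons (n = 2), the Hückel 4n+2 condition holds.

Aromatic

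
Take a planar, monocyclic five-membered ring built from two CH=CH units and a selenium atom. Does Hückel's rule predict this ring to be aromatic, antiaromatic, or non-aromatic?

The p orbitals form a continuous loop: every atom in a ring double bond is sp² and brings one electron to the p orbital; the selenium donates one lone pair from its p orbital. The ring is fully conjugated.
Adding the contributions, 2 × 2 = 4 from the double-bond units + 2 from the Se atom = 6.
Since 6 = 4·1 + 2, the ring meets the 4n+2 criterion.

Aromatic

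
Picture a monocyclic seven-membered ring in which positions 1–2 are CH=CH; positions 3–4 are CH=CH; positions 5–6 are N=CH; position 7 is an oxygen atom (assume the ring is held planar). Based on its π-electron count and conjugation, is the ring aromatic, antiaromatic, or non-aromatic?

The p orbitals form a continuous loop: the double-bond atoms are sp², each contributing one p electron; the doubly-bonded nitrogens are pyridine-type — their lone pairs lie in the ring plane, leaving one electron in the p orbital; the oxygen donates one lone pair from its p orbital. The ring is fully conjugated.
π-electron count: 3 × 2 = 6 from the double-bond units + 2 from the O atom = 8.
With 8 = 4·2 π electrons, Hückel's rule classifies the planar ring as antiaromatic.

Antiaromatic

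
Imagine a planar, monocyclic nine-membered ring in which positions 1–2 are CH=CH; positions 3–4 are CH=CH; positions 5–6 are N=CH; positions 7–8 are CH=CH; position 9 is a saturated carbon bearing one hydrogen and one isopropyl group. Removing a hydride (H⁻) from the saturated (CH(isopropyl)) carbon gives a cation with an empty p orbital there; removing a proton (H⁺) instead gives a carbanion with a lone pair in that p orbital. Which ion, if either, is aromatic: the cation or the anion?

Once that carbon is sp², every ring atom has a p orbital and both ions are fully conjugated.
Cation: 4 × 2 + 0 = 8 π electrons → 4(2), antiaromatic.
Anion: 4 × 2 + 2 = 10 π electrons → 4(2)+2, aromatic.

The anion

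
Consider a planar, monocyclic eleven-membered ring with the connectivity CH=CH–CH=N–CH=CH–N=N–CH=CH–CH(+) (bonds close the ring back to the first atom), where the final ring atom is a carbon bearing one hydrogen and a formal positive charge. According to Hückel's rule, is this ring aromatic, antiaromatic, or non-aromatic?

All ring atoms are sp² and supply a p orbital to the ring (the double-bond atoms are sp², each contributing one p electron; each =N– nitrogen is pyridine-type (lone pair in the sp² plane, one electron in the p orbital); the carbocation has an empty p orbital); the conjugation is uninterrupted.
Adding the contributions, 5 × 2 = 10 from the double-bond units + 0 from the CH(+) atom = 10.
That gives a 4n+2 count (10, n = 2).

Aromatic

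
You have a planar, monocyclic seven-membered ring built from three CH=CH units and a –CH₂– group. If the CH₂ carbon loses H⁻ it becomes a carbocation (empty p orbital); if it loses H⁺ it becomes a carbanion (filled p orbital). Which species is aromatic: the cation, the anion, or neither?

The cation

Both ions have a continuous loop of p orbitals — each ring atom is sp².
Cation: 3 × 2 + 0 = 6 π electrons → 4(1)+2, aromatic.
Anion: 3 × 2 + 2 = 8 π electrons → 4(2), antiaromatic.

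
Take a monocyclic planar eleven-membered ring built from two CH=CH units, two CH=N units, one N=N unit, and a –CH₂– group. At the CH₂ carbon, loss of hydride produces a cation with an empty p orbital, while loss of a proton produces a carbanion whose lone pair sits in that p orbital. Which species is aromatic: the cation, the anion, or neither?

The cation

In both ions every ring atom is sp² and contributes a p orbital, so both rings are fully conjugated.
Cation: 5 × 2 + 0 = 10 π electrons → 4(2)+2, aromatic.
Anion: 5 × 2 + 2 = 12 π electrons → 4(3), antiaromatic.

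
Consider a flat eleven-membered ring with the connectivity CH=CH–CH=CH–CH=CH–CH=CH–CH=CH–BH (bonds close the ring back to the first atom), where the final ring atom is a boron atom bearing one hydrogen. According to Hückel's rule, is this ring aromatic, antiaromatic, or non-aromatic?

Aromatic

All ring atoms are sp² and supply a p orbital to the ring (each doubly-bonded ring atom is sp² with one p-orbital electron; the boron has an empty p orbital); the conjugation is uninterrupted.
Adding the contributions, 5 × 2 = 10 from the double-bond units + 0 from the BH atom = 10.
Since 10 = 4·2 + 2, the ring meets the 4n+2 criterion.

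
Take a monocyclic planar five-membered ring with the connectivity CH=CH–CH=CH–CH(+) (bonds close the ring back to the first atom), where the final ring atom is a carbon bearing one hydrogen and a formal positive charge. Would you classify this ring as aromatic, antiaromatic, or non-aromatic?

Every ring atom contributes a p orbital perpendicular to the ring (every atom in a ring double bond is sp² and brings one electron to the p orbital; the carbocation has an empty p orbital), so the π system is cyclic and fully conjugated.
Adding the contributions, 2 × 2 = 4 from the double-bond units + 0 from the CH(+) atom = 4.
4 is a 4n count (n = 1), so the planar conjugated ring is antiaromatic.
(This ring is the cyclopentadienyl cation.)

Antiaromatic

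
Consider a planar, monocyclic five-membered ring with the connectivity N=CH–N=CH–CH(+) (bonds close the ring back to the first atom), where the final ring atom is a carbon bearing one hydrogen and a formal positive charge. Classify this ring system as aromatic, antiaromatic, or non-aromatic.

Every ring atom contributes a p orbital perpendicular to the ring (the double-bond atoms are sp², each contributing one p electron; the doubly-bonded nitrogens are pyridine-type — their lone pairs lie in the ring plane, leaving one electron in the p orbital; the carbocation has an empty p orbital), so the π system is cyclic and fully conjugated.
Tallying contributions gives 2 × 2 = 4 from the double-bond units + 0 from the CH(+) atom = 4.
4 = 4(1); a planar, fully conjugated 4n system is antiaromatic.

Antiaromatic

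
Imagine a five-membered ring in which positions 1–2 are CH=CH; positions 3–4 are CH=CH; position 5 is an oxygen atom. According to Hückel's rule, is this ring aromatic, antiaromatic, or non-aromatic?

Aromatic

Check conjugation: each doubly-bonded ring atom is sp² with one p-orbital electron; the oxygen donates one lone pair from its p orbital — every position has a p orbital, so the cyclic π system is continuous.
Counting π electrons: 2 × 2 = 4 from the double-bond units + 2 from the O atom = 6.
6 = 4(1) + 2, which satisfies Hückel's 4n+2 rule.
(This ring is furan.)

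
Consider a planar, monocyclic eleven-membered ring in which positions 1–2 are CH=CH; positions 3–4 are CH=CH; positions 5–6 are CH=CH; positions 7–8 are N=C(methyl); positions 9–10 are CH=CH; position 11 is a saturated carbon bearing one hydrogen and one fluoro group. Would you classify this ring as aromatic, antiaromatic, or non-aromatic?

The CH(fluoro) position has four σ bonds — that saturated carbon is sp³ and has no p orbital in the ring π system — so the cyclic conjugation is interrupted.
Hückel's rule only applies to fully conjugated rings, so this one is simply non-aromatic.

Non-aromatic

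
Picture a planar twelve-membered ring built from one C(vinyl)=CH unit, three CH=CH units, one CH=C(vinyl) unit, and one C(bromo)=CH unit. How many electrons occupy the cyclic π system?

12

All ring atoms are sp² and supply a p orbital to the ring (each doubly-bonded ring atom is sp² with one p-orbital electron); the conjugation is uninterrupted.
Adding the contributions, 6 × 2 = 12 from the 6 double-bond units.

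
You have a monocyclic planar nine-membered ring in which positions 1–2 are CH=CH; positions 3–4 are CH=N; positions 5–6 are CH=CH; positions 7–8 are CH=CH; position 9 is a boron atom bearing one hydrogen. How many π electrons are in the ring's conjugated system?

All ring atoms are sp² and supply a p orbital to the ring (every atom in a ring double bond is sp² and brings one electron to the p orbital; each =N– nitrogen is pyridine-type (lone pair in the sp² plane, one electron in the p orbital); the boron has an empty p orbital); the conjugation is uninterrupted.
π-electron count: 4 × 2 = 8 from the double-bond units + 0 from the BH atom = 8.

8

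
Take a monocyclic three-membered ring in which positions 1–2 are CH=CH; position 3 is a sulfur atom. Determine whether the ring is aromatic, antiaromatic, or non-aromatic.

Antiaromatic

Check conjugation: the double-bond atoms are sp², each contributing one p electron; the sulfur donates one lone pair from its p orbital — every position has a p orbital, so the cyclic π system is continuous.
π-electron count: 1 × 2 = 2 from the double-bond unit + 2 from the S atom = 4.
4 is a 4n count (n = 1), so the planar conjugated ring is antiaromatic.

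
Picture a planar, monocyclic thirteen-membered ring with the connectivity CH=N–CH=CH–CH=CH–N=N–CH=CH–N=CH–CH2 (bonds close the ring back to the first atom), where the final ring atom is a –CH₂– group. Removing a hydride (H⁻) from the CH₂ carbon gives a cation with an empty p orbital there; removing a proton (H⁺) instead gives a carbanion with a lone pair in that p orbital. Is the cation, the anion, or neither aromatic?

In both ions every ring atom is sp² and contributes a p orbital, so both rings are fully conjugated.
Cation: 6 × 2 + 0 = 12 π electrons → 4(3), antiaromatic.
Anion: 6 × 2 + 2 = 14 π electrons → 4(3)+2, aromatic.

The anion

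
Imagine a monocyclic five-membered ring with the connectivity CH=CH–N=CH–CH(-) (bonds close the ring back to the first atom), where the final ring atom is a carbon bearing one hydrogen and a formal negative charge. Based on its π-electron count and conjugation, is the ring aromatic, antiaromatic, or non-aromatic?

Check conjugation: every atom in a ring double bond is sp² and brings one electron to the p orbital; each sp² =N– keeps its lone pair in-plane and puts one electron into the π system; the carbanion's lone pair occupies the p orbital — every position has a p orbital, so the cyclic π system is continuous.
π-electron count: 2 × 2 = 4 from the double-bond units + 2 from the CH(-) atom = 6.
With 6 π electrons (n = 1), the Hückel 4n+2 condition holds.

Aromatic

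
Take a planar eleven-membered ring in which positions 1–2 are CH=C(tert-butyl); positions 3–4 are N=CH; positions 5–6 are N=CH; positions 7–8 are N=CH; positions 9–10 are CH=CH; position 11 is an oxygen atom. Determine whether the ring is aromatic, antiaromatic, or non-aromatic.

The p orbitals form a continuous loop: every atom in a ring double bond is sp² and brings one electron to the p orbital; each sp² =N– keeps its lone pair in-plane and puts one electron into the π system; the oxygen donates one lone pair from its p orbital. The ring is fully conjugated.
Adding the contributions, 5 × 2 = 10 from the double-bond units + 2 from the O atom = 12.
A 4n π count (12, n = 3) in a planar conjugated ring means antiaromatic.

Antiaromatic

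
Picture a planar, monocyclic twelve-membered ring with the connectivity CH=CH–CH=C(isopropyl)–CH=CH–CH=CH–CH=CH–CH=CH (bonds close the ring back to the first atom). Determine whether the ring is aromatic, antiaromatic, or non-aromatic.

Antiaromatic

All ring atoms are sp² and supply a p orbital to the ring (the double-bond atoms are sp², each contributing one p electron); the conjugation is uninterrupted.
Tallying contributions gives 6 × 2 = 12 from the 6 double-bond units.
12 is a 4n count (n = 3), so the planar conjugated ring is antiaromatic.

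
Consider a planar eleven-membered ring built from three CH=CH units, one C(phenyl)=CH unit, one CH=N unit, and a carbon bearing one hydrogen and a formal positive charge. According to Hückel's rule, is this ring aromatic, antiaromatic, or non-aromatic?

All ring atoms are sp² and supply a p orbital to the ring (every atom in a ring double bond is sp² and brings one electron to the p orbital; each =N– nitrogen is pyridine-type (lone pair in the sp² plane, one electron in the p orbital); the carbocation has an empty p orbital); the conjugation is uninterrupted.
π-electron count: 5 × 2 = 10 from the double-bond units + 0 from the CH(+) atom = 10.
Since 10 = 4·2 + 2, the ring meets the 4n+2 criterion.

Aromatic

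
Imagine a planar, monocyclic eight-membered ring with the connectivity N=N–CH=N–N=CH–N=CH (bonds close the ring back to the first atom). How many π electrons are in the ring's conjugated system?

Every ring atom contributes a p orbital perpendicular to the ring (the double-bond atoms are sp², each contributing one p electron; each =N– nitrogen is pyridine-type (lone pair in the sp² plane, one electron in the p orbital)), so the π system is cyclic and fully conjugated.
Adding the contributions, 4 × 2 = 8 from the 4 double-bond units.

8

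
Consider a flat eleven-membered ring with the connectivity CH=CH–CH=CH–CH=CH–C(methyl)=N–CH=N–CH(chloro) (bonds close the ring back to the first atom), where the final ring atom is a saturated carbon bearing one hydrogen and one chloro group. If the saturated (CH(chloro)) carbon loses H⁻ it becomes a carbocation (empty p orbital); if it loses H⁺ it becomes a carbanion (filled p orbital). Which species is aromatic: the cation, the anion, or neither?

The cation

In either ion the ring is fully conjugated: every atom, including the new sp² carbon, supplies a p orbital.
Cation: 5 × 2 + 0 = 10 π electrons → 4(2)+2, aromatic.
Anion: 5 × 2 + 2 = 12 π electrons → 4(3), antiaromatic.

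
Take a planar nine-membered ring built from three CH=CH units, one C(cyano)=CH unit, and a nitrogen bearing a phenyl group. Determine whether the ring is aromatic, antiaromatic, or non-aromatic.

Check conjugation: every atom in a ring double bond is sp² and brings one electron to the p orbital; the pyrrole-type nitrogen donates its lone pair from the p orbital — every position has a p orbital, so the cyclic π system is continuous.
Adding the contributions, 4 × 2 = 8 from the double-bond units + 2 from the N(phenyl) atom = 10.
Since 10 = 4·2 + 2, the ring meets the 4n+2 criterion.

Aromatic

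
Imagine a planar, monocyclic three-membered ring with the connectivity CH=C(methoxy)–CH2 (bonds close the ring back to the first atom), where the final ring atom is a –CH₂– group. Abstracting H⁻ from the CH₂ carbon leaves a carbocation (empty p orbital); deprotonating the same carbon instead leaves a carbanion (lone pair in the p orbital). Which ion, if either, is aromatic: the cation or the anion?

The cation

In both ions every ring atom is sp² and contributes a p orbital, so both rings are fully conjugated.
Cation: 1 × 2 + 0 = 2 π electrons → 4(0)+2, aromatic.
Anion: 1 × 2 + 2 = 4 π electrons → 4(1), antiaromatic.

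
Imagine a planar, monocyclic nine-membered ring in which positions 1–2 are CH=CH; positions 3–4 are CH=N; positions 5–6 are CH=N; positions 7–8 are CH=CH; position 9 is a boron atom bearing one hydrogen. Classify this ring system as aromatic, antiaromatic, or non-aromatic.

Antiaromatic

Every ring atom contributes a p orbital perpendicular to the ring (each doubly-bonded ring atom is sp² with one p-orbital electron; each sp² =N– keeps its lone pair in-plane and puts one electron into the π system; the boron has an empty p orbital), so the π system is cyclic and fully conjugated.
Counting π electrons: 4 × 2 = 8 from the double-bond units + 0 from the BH atom = 8.
8 is a 4n count (n = 2), so the planar conjugated ring is antiaromatic.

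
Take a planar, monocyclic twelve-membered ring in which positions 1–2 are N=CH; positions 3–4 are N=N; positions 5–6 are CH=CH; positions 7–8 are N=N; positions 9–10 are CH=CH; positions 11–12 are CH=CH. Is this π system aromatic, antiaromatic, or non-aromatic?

All ring atoms are sp² and supply a p orbital to the ring (each doubly-bonded ring atom is sp² with one p-orbital electron; each sp² =N– keeps its lone pair in-plane and puts one electron into the π system); the conjugation is uninterrupted.
Counting π electrons: 6 × 2 = 12 from the 6 double-bond units.
12 = 4(3); a planar, fully conjugated 4n system is antiaromatic.

Antiaromatic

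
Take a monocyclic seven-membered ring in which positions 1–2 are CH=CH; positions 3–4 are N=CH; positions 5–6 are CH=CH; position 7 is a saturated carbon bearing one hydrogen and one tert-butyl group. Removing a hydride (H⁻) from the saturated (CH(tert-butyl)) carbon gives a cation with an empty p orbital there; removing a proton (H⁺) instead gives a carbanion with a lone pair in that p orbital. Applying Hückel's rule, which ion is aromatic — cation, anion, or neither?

The cation

In both ions every ring atom is sp² and contributes a p orbital, so both rings are fully conjugated.
Cation: 3 × 2 + 0 = 6 π electrons → 4(1)+2, aromatic.
Anion: 3 × 2 + 2 = 8 π electrons → 4(2), antiaromatic.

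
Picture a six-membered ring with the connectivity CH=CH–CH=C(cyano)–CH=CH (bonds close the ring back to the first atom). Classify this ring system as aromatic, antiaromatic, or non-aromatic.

Aromatic

All ring atoms are sp² and supply a p orbital to the ring (the double-bond atoms are sp², each contributing one p electron); the conjugation is uninterrupted.
Adding the contributions, 3 × 2 = 6 from the 3 double-bond units.
6 = 4(1) + 2, which satisfies Hückel's 4n+2 rule.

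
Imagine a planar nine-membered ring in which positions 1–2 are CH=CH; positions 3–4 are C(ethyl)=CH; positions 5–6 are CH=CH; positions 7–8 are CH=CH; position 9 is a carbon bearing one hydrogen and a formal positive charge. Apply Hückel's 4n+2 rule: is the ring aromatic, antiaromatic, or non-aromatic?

Antiaromatic

The p orbitals form a continuous loop: each doubly-bonded ring atom is sp² with one p-orbital electron; the carbocation has an empty p orbital. The ring is fully conjugated.
Counting π electrons: 4 × 2 = 8 from the double-bond units + 0 from the CH(+) atom = 8.
A 4n π count (8, n = 2) in a planar conjugated ring means antiaromatic.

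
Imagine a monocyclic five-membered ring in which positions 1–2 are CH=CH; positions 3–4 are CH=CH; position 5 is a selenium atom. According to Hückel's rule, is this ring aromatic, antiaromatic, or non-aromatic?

Check conjugation: the double-bond atoms are sp², each contributing one p electron; the selenium donates one lone pair from its p orbital — every position has a p orbital, so the cyclic π system is continuous.
Adding the contributions, 2 × 2 = 4 from the double-bond units + 2 from the Se atom = 6.
Since 6 = 4·1 + 2, the ring meets the 4n+2 criterion.
This is selenophene.

Aromatic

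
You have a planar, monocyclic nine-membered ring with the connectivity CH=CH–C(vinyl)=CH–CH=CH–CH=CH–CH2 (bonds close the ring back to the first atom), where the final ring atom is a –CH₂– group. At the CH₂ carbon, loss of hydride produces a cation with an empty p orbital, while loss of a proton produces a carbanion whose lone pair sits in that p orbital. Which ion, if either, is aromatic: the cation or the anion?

In either ion the ring is fully conjugated: every atom, including the new sp² carbon, supplies a p orbital.
Cation: 4 × 2 + 0 = 8 π electrons → 4(2), antiaromatic.
Anion: 4 × 2 + 2 = 10 π electrons → 4(2)+2, aromatic.

The anion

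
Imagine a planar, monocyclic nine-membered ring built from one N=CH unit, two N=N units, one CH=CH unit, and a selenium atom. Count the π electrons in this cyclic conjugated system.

All ring atoms are sp² and supply a p orbital to the ring (each doubly-bonded ring atom is sp² with one p-orbital electron; each =N– nitrogen is pyridine-type (lone pair in the sp² plane, one electron in the p orbital); the selenium donates one lone pair from its p orbital); the conjugation is uninterrupted.
Adding the contributions, 4 × 2 = 8 from the double-bond units + 2 from the Se atom = 10.

10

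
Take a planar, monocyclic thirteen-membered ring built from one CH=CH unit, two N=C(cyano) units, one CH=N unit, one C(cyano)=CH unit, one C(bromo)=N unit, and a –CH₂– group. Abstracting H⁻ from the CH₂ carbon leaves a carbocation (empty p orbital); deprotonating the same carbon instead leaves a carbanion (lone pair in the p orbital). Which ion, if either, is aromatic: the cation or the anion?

The anion

In both ions every ring atom is sp² and contributes a p orbital, so both rings are fully conjugated.
Cation: 6 × 2 + 0 = 12 π electrons → 4(3), antiaromatic.
Anion: 6 × 2 + 2 = 14 π electrons → 4(3)+2, aromatic.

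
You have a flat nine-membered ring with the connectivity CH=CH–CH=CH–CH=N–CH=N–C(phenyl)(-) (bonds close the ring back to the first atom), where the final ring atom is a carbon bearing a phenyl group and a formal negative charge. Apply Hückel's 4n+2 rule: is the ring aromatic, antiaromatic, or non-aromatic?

All ring atoms are sp² and supply a p orbital to the ring (every atom in a ring double bond is sp² and brings one electron to the p orbital; each sp² =N– keeps its lone pair in-plane and puts one electron into the π system; the carbanion's lone pair occupies the p orbital); the conjugation is uninterrupted.
π-electron count: 4 × 2 = 8 from the double-bond units + 2 from the C(phenyl)(-) atom = 10.
With 10 π electrons (n = 2), the Hückel 4n+2 condition holds.

Aromatic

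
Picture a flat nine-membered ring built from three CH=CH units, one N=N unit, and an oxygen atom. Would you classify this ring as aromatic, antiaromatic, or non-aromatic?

Check conjugation: the double-bond atoms are sp², each contributing one p electron; each =N– nitrogen is pyridine-type (lone pair in the sp² plane, one electron in the p orbital); the oxygen donates one lone pair from its p orbital — every position has a p orbital, so the cyclic π system is continuous.
Adding the contributions, 4 × 2 = 8 from the double-bond units + 2 from the O atom = 10.
10 = 4(2) + 2, which satisfies Hückel's 4n+2 rule.

Aromatic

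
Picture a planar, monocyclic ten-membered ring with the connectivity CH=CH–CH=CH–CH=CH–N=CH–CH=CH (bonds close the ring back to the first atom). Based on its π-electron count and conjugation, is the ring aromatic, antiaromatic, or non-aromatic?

Every ring atom contributes a p orbital perpendicular to the ring (every atom in a ring double bond is sp² and brings one electron to the p orbital; the doubly-bonded nitrogens are pyridine-type — their lone pairs lie in the ring plane, leaving one electron in the p orbital), so the π system is cyclic and fully conjugated.
π-electron count: 5 × 2 = 10 from the 5 double-bond units.
With 10 π electrons (n = 2), the Hückel 4n+2 condition holds.

Aromatic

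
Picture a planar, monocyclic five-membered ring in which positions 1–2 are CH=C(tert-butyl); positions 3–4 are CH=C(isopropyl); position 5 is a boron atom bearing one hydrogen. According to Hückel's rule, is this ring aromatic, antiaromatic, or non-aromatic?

Antiaromatic

All ring atoms are sp² and supply a p orbital to the ring (each doubly-bonded ring atom is sp² with one p-orbital electron; the boron has an empty p orbital); the conjugation is uninterrupted.
π-electron count: 2 × 2 = 4 from the double-bond units + 0 from the BH atom = 4.
With 4 = 4·1 π electrons, Hückel's rule classifies the planar ring as antiaromatic.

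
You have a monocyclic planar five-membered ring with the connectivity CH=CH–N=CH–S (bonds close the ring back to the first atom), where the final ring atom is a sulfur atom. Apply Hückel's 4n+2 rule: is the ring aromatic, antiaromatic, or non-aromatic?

Aromatic

Check conjugation: every atom in a ring double bond is sp² and brings one electron to the p orbital; the doubly-bonded nitrogens are pyridine-type — their lone pairs lie in the ring plane, leaving one electron in the p orbital; the sulfur donates one lone pair from its p orbital — every position has a p orbital, so the cyclic π system is continuous.
Adding the contributions, 2 × 2 = 4 from the double-bond units + 2 from the S atom = 6.
That gives a 4n+2 count (6, n = 1).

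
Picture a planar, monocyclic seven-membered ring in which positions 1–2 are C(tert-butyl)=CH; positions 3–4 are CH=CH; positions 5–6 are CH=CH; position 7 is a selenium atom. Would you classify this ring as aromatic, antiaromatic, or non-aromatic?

Antiaromatic

Every ring atom contributes a p orbital perpendicular to the ring (the double-bond atoms are sp², each contributing one p electron; the selenium donates one lone pair from its p orbital), so the π system is cyclic and fully conjugated.
Tallying contributions gives 3 × 2 = 6 from the double-bond units + 2 from the Se atom = 8.
8 is a 4n count (n = 2), so the planar conjugated ring is antiaromatic.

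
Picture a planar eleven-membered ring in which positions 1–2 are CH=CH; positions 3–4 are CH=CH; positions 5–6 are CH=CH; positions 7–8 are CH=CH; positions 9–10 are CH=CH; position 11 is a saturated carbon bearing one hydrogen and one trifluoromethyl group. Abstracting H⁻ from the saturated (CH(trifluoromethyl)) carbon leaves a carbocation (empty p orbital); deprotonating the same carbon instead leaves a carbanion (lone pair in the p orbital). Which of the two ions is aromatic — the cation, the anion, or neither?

Both ions have a continuous loop of p orbitals — each ring atom is sp².
Cation: 5 × 2 + 0 = 10 π electrons → 4(2)+2, aromatic.
Anion: 5 × 2 + 2 = 12 π electrons → 4(3), antiaromatic.

The cation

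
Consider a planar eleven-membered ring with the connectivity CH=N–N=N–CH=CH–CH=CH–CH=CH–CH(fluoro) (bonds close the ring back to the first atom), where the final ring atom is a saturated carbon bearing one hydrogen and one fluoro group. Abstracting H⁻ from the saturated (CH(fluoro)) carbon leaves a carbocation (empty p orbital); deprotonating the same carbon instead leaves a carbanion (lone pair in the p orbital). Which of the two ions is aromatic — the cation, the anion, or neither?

In either ion the ring is fully conjugated: every atom, including the new sp² carbon, supplies a p orbital.
Cation: 5 × 2 + 0 = 10 π electrons → 4(2)+2, aromatic.
Anion: 5 × 2 + 2 = 12 π electrons → 4(3), antiaromatic.

The cation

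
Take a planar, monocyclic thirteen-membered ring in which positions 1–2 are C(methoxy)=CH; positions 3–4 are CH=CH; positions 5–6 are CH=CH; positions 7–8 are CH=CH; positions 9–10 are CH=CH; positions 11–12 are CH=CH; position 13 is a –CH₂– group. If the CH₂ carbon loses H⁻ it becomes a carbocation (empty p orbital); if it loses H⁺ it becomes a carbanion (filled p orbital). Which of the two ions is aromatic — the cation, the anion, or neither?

The anion

In either ion the ring is fully conjugated: every atom, including the new sp² carbon, supplies a p orbital.
Cation: 6 × 2 + 0 = 12 π electrons → 4(3), antiaromatic.
Anion: 6 × 2 + 2 = 14 π electrons → 4(3)+2, aromatic.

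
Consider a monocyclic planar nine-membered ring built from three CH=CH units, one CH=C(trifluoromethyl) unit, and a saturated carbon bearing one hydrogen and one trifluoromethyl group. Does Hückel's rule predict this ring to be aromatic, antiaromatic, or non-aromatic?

Non-aromatic

The CH(trifluoromethyl) position has four σ bonds — that saturated carbon is sp³ and has no p orbital in the ring π system — so the cyclic conjugation is interrupted.
A ring that is not fully conjugated cannot be aromatic or antiaromatic regardless of its π-electron count.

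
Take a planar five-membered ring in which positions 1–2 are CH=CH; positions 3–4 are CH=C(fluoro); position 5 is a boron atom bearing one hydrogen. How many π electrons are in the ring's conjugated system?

4

Every ring atom contributes a p orbital perpendicular to the ring (the double-bond atoms are sp², each contributing one p electron; the boron has an empty p orbital), so the π system is cyclic and fully conjugated.
Tallying contributions gives 2 × 2 = 4 from the double-bond units + 0 from the BH atom = 4.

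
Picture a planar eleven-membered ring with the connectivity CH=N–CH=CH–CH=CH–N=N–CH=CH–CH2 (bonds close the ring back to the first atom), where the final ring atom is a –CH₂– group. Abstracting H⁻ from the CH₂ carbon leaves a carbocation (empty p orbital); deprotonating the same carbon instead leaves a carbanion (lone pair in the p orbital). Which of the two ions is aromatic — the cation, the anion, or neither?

In both ions every ring atom is sp² and contributes a p orbital, so both rings are fully conjugated.
Cation: 5 × 2 + 0 = 10 π electrons → 4(2)+2, aromatic.
Anion: 5 × 2 + 2 = 12 π electrons → 4(3), antiaromatic.

The cation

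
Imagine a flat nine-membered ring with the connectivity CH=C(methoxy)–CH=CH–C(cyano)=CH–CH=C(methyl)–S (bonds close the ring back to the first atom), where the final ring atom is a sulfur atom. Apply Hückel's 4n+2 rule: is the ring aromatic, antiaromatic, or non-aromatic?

Every ring atom contributes a p orbital perpendicular to the ring (each doubly-bonded ring atom is sp² with one p-orbital electron; the sulfur donates one lone pair from its p orbital), so the π system is cyclic and fully conjugated.
π-electron count: 4 × 2 = 8 from the double-bond units + 2 from the S atom = 10.
Since 10 = 4·2 + 2, the ring meets the 4n+2 criterion.

Aromatic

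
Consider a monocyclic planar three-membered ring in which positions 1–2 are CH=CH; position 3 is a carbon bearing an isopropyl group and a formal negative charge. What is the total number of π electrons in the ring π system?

4

The p orbitals form a continuous loop: the double-bond atoms are sp², each contributing one p electron; the carbanion's lone pair occupies the p orbital. The ring is fully conjugated.
Adding the contributions, 1 × 2 = 2 from the double-bond unit + 2 from the C(isopropyl)(-) atom = 4.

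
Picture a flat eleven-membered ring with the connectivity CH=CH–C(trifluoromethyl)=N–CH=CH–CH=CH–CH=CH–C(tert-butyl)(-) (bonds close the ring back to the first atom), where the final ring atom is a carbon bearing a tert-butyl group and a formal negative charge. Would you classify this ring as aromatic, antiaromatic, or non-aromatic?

Antiaromatic

Every ring atom contributes a p orbital perpendicular to the ring (each doubly-bonded ring atom is sp² with one p-orbital electron; each =N– nitrogen is pyridine-type (lone pair in the sp² plane, one electron in the p orbital); the carbanion's lone pair occupies the p orbital), so the π system is cyclic and fully conjugated.
π-electron count: 5 × 2 = 10 from the double-bond units + 2 from the C(tert-butyl)(-) atom = 12.
A 4n π count (12, n = 3) in a planar conjugated ring means antiaromatic.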